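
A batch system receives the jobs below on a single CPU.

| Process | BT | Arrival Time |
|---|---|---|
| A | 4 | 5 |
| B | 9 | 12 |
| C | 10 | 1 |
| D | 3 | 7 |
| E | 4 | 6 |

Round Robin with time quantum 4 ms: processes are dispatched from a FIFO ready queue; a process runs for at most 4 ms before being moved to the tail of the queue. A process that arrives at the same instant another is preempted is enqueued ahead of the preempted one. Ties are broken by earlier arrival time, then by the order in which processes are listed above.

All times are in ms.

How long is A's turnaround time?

Timeline: | idle 0-1 | C 1-5 | A 5-9 | C 9-13 | E 13-17 | D 17-20 | B 20-24 | C 24-26 | B 26-31 |
Completion: A=9  B=31  C=26  D=20  E=17
Turnaround(A) = completion − arrival = 9 − 5 = 4

4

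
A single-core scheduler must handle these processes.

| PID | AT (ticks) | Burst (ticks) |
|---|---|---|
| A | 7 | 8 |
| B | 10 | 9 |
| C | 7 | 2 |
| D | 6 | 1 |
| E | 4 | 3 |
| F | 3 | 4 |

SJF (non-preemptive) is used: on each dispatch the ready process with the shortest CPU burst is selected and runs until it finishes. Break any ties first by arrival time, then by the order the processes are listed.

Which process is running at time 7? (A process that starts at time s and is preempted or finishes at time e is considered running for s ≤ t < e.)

Timeline: | idle 0-3 | F 3-7 | D 7-8 | C 8-10 | E 10-13 | A 13-21 | B 21-30 |
Completion: A=21  B=30  C=10  D=8  E=13  F=7
Turnaround (C−A): A=14  B=20  C=3  D=2  E=9  F=4

D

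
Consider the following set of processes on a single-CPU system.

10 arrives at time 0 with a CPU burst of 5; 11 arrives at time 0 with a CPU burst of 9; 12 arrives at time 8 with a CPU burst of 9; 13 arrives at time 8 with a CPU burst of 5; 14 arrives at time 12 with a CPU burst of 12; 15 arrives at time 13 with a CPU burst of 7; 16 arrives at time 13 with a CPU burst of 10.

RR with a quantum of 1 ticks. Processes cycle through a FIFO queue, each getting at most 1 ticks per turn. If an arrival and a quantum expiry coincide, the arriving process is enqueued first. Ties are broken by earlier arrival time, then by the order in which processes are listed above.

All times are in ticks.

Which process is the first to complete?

Schedule: | 10 0-1 | 11 1-2 | 10 2-3 | 11 3-4 | 10 4-5 | 11 5-6 | 10 6-7 | 11 7-8 | 10 8-9 | 12 9-10 | 13 10-11 | 11 11-12 | 12 12-13 | 13 13-14 | 14 14-15 | 11 15-16 | 15 16-17 | 16 17-18 | 12 18-19 | 13 19-20 | 14 20-21 | 11 21-22 | 15 22-23 | 16 23-24 | 12 24-25 | 13 25-26 | 14 26-27 | 11 27-28 | 15 28-29 | 16 29-30 | 12 30-31 | 13 31-32 | 14 32-33 | 11 33-34 | 15 34-35 | 16 35-36 | 12 36-37 | 14 37-38 | 15 38-39 | 16 39-40 | 12 40-41 | 14 41-42 | 15 42-43 | 16 43-44 | 12 44-45 | 14 45-46 | 15 46-47 | 16 47-48 | 12 48-49 | 14 49-50 | 16 50-51 | 14 51-52 | 16 52-53 | 14 53-54 | 16 54-55 | 14 55-57 |
Completion: 10=9  11=34  12=49  13=32  14=57  15=47  16=55
Finish order: 10 → 13 → 11 → 15 → 12 → 16 → 14

10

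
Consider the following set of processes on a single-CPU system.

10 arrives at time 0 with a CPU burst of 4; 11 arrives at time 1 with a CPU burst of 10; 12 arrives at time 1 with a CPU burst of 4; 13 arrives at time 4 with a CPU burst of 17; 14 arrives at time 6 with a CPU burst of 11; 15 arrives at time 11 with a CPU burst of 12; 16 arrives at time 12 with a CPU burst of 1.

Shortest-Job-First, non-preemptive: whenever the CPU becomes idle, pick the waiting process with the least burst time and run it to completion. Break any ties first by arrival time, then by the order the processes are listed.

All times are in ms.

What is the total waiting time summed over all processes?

86

Gantt: | 10 0-4 | 12 4-8 | 11 8-18 | 16 18-19 | 14 19-30 | 15 30-42 | 13 42-59 |
Completion: 10=4  11=18  12=8  13=59  14=30  15=42  16=19
Turnaround (C−A): 10=4  11=17  12=7  13=55  14=24  15=31  16=7
Waiting = turnaround − burst: 10=0, 11=7, 12=3, 13=38, 14=13, 15=19, 16=6
Total waiting = 0 + 7 + 3 + 38 + 13 + 19 + 6 = 86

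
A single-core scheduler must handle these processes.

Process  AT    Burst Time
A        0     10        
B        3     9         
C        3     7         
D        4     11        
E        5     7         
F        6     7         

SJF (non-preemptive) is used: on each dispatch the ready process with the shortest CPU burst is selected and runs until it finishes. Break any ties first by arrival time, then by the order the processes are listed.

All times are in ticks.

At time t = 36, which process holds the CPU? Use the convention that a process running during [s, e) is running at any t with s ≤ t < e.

Gantt: | A 0-10 | C 10-17 | E 17-24 | F 24-31 | B 31-40 | D 40-51 |
Completion: A=10  B=40  C=17  D=51  E=24  F=31

B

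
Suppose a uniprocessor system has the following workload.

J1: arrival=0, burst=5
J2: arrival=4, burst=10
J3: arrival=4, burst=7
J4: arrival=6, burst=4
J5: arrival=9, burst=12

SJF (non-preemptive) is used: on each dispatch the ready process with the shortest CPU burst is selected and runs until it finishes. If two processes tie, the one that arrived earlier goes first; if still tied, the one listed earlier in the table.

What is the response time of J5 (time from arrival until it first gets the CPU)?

Schedule: | J1 0-5 | J3 5-12 | J4 12-16 | J2 16-26 | J5 26-38 |
Completion: J1=5  J2=26  J3=12  J4=16  J5=38
Response(J5) = first start − arrival = 26 − 9 = 17

17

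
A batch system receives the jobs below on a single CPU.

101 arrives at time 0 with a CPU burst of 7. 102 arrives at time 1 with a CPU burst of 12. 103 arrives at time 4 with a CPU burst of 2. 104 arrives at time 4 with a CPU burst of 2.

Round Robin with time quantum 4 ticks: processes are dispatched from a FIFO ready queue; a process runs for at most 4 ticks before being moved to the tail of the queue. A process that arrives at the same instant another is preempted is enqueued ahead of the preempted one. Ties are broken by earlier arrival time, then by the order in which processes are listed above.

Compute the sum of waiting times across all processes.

Timeline: | 101 0-4 | 102 4-8 | 103 8-10 | 104 10-12 | 101 12-15 | 102 15-23 |
Completion: 101=15  102=23  103=10  104=12
Waiting = turnaround − burst: 101=8, 102=10, 103=4, 104=6
Total waiting = 8 + 10 + 4 + 6 = 28

28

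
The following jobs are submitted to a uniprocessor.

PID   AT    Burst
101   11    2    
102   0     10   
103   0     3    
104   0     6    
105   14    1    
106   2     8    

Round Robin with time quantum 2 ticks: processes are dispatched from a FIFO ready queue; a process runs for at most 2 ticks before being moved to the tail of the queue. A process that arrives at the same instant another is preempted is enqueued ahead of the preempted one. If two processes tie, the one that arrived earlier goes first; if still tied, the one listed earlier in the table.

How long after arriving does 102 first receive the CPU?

0

Gantt: | 102 0-2 | 103 2-4 | 104 4-6 | 106 6-8 | 102 8-10 | 103 10-11 | 104 11-13 | 106 13-15 | 102 15-17 | 101 17-19 | 104 19-21 | 105 21-22 | 106 22-24 | 102 24-26 | 106 26-28 | 102 28-30 |
Completion: 101=19  102=30  103=11  104=21  105=22  106=28
Turnaround (C−A): 101=8  102=30  103=11  104=21  105=8  106=26
Response(102) = first start − arrival = 0 − 0 = 0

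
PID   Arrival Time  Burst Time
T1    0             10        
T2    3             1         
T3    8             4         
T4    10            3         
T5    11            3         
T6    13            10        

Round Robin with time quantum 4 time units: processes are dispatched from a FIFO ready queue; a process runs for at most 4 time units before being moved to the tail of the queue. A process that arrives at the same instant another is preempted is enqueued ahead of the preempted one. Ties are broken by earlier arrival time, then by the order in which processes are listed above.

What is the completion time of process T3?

Schedule: | T1 0-4 | T2 4-5 | T1 5-9 | T3 9-13 | T1 13-15 | T4 15-18 | T5 18-21 | T6 21-31 |
Completion: T1=15  T2=5  T3=13  T4=18  T5=21  T6=31

13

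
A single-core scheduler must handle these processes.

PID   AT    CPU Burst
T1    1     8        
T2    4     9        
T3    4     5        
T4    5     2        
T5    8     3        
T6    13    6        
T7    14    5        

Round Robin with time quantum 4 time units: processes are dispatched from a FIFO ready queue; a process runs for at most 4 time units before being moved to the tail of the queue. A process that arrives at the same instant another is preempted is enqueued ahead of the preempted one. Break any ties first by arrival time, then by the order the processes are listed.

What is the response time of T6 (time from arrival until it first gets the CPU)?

13

Gantt: | idle 0-1 | T1 1-5 | T2 5-9 | T3 9-13 | T4 13-15 | T1 15-19 | T5 19-22 | T2 22-26 | T6 26-30 | T3 30-31 | T7 31-35 | T2 35-36 | T6 36-38 | T7 38-39 |
Completion: T1=19  T2=36  T3=31  T4=15  T5=22  T6=38  T7=39
Turnaround (C−A): T1=18  T2=32  T3=27  T4=10  T5=14  T6=25  T7=25
Response(T6) = first start − arrival = 26 − 13 = 13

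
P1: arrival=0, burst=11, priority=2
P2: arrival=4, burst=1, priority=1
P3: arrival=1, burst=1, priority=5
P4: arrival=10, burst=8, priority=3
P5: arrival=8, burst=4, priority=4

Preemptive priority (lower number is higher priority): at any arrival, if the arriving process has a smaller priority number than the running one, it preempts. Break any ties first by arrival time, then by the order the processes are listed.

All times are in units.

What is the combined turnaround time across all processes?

63

Schedule: | P1 0-4 | P2 4-5 | P1 5-12 | P4 12-20 | P5 20-24 | P3 24-25 |
Completion: P1=12  P2=5  P3=25  P4=20  P5=24
Turnaround (C−A): P1=12  P2=1  P3=24  P4=10  P5=16
Turnaround = completion − arrival: P1=12, P2=1, P3=24, P4=10, P5=16
Total turnaround = 12 + 1 + 24 + 10 + 16 = 63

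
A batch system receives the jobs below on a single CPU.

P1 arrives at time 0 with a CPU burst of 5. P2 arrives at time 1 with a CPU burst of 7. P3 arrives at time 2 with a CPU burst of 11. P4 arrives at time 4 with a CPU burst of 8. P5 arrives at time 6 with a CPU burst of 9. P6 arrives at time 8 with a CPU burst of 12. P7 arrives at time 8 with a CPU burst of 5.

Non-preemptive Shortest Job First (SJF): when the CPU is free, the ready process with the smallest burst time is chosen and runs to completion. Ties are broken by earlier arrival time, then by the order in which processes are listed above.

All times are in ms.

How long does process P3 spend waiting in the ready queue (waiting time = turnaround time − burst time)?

32

Gantt: | P1 0-5 | P2 5-12 | P7 12-17 | P4 17-25 | P5 25-34 | P3 34-45 | P6 45-57 |
Completion: P1=5  P2=12  P3=45  P4=25  P5=34  P6=57  P7=17
Waiting(P3) = turnaround − burst = 43 − 11 = 32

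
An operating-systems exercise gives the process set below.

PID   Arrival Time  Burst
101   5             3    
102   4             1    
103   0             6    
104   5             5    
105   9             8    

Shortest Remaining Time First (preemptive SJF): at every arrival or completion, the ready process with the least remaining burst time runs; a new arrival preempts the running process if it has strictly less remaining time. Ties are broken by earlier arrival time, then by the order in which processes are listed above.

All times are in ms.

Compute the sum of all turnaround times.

Timeline: | 103 0-4 | 102 4-5 | 103 5-7 | 101 7-10 | 104 10-15 | 105 15-23 |
Completion: 101=10  102=5  103=7  104=15  105=23
Turnaround (C−A): 101=5  102=1  103=7  104=10  105=14
Turnaround = completion − arrival: 101=5, 102=1, 103=7, 104=10, 105=14
Total turnaround = 5 + 1 + 7 + 10 + 14 = 37

37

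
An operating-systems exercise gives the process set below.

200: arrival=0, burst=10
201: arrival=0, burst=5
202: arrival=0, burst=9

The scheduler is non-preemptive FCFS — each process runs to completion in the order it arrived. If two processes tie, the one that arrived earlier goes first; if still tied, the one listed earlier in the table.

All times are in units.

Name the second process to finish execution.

Timeline: | 200 0-10 | 201 10-15 | 202 15-24 |
Completion: 200=10  201=15  202=24
Turnaround (C−A): 200=10  201=15  202=24
Finish order: 200 → 201 → 202

201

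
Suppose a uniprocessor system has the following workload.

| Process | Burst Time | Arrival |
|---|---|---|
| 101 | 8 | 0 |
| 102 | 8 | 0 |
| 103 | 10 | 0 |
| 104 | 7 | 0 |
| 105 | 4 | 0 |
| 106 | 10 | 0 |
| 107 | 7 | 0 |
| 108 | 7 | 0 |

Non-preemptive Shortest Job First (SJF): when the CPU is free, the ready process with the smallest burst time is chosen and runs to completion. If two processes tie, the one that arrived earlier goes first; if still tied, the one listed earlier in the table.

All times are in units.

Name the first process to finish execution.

Timeline: | 105 0-4 | 104 4-11 | 107 11-18 | 108 18-25 | 101 25-33 | 102 33-41 | 103 41-51 | 106 51-61 |
Completion: 101=33  102=41  103=51  104=11  105=4  106=61  107=18  108=25
Turnaround (C−A): 101=33  102=41  103=51  104=11  105=4  106=61  107=18  108=25
Finish order: 105 → 104 → 107 → 108 → 101 → 102 → 103 → 106

105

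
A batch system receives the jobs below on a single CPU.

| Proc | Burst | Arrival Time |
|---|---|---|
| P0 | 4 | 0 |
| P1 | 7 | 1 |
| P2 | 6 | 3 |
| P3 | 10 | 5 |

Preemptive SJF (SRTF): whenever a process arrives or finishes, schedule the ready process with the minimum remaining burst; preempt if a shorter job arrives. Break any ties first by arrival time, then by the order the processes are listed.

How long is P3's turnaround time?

Gantt: | P0 0-4 | P2 4-10 | P1 10-17 | P3 17-27 |
Completion: P0=4  P1=17  P2=10  P3=27
Turnaround(P3) = completion − arrival = 27 − 5 = 22

22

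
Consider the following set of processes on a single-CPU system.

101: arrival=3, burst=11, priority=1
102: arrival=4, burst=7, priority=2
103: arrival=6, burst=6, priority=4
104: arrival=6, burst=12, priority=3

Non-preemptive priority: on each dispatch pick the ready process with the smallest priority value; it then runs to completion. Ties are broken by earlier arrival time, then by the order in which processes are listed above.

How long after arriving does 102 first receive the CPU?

10

Timeline: | idle 0-3 | 101 3-14 | 102 14-21 | 104 21-33 | 103 33-39 |
Completion: 101=14  102=21  103=39  104=33
Turnaround (C−A): 101=11  102=17  103=33  104=27
Response(102) = first start − arrival = 14 − 4 = 10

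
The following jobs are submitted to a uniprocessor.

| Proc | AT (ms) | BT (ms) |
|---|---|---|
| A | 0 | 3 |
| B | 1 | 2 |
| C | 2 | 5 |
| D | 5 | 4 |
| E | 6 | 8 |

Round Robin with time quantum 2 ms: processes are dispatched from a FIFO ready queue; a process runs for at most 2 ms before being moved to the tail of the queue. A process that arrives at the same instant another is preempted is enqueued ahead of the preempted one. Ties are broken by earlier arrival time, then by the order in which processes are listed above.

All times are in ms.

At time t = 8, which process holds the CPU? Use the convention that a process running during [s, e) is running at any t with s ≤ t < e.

Schedule: | A 0-2 | B 2-4 | C 4-6 | A 6-7 | D 7-9 | E 9-11 | C 11-13 | D 13-15 | E 15-17 | C 17-18 | E 18-22 |
Completion: A=7  B=4  C=18  D=15  E=22
Turnaround (C−A): A=7  B=3  C=16  D=10  E=16

D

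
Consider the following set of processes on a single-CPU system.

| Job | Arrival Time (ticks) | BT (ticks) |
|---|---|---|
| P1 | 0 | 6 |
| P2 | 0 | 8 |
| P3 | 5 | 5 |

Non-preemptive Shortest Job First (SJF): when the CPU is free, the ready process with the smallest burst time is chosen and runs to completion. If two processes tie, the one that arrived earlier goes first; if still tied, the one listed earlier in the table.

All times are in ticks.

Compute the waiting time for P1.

0

Schedule: | P1 0-6 | P3 6-11 | P2 11-19 |
Completion: P1=6  P2=19  P3=11
Waiting(P1) = turnaround − burst = 6 − 6 = 0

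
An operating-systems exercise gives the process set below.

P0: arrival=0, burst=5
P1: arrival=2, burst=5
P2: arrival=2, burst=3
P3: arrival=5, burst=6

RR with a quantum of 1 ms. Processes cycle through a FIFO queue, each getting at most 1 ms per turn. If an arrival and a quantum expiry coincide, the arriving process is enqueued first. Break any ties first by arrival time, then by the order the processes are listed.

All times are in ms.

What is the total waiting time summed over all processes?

31

Gantt: | P0 0-2 | P1 2-3 | P2 3-4 | P0 4-5 | P1 5-6 | P2 6-7 | P3 7-8 | P0 8-9 | P1 9-10 | P2 10-11 | P3 11-12 | P0 12-13 | P1 13-14 | P3 14-15 | P1 15-16 | P3 16-19 |
Completion: P0=13  P1=16  P2=11  P3=19
Turnaround (C−A): P0=13  P1=14  P2=9  P3=14
Waiting = turnaround − burst: P0=8, P1=9, P2=6, P3=8
Total waiting = 8 + 9 + 6 + 8 = 31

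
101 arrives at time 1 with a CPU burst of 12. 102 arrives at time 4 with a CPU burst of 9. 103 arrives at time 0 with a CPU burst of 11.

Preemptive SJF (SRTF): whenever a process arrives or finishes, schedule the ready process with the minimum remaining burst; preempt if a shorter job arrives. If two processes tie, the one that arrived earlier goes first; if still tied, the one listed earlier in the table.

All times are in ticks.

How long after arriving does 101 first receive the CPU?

Gantt: | 103 0-11 | 102 11-20 | 101 20-32 |
Completion: 101=32  102=20  103=11
Turnaround (C−A): 101=31  102=16  103=11
Response(101) = first start − arrival = 20 − 1 = 19

19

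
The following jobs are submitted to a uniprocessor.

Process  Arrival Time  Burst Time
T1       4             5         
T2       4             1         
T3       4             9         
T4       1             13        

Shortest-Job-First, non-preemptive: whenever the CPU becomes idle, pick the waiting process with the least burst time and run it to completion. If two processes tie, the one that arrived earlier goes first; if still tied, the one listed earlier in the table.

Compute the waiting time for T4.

Timeline: | idle 0-1 | T4 1-14 | T2 14-15 | T1 15-20 | T3 20-29 |
Completion: T1=20  T2=15  T3=29  T4=14
Turnaround (C−A): T1=16  T2=11  T3=25  T4=13
Waiting(T4) = turnaround − burst = 13 − 13 = 0

0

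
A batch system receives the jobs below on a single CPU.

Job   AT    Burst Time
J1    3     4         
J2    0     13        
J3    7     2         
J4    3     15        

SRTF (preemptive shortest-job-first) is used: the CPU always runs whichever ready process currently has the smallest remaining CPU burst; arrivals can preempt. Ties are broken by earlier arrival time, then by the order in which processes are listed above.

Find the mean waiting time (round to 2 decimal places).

5.50

Timeline: | J2 0-3 | J1 3-7 | J3 7-9 | J2 9-19 | J4 19-34 |
Completion: J1=7  J2=19  J3=9  J4=34
Turnaround (C−A): J1=4  J2=19  J3=2  J4=31
Waiting times: J1=0, J2=6, J3=0, J4=16
Average waiting = (0+6+0+16) / 4 = 22/4 = 5.50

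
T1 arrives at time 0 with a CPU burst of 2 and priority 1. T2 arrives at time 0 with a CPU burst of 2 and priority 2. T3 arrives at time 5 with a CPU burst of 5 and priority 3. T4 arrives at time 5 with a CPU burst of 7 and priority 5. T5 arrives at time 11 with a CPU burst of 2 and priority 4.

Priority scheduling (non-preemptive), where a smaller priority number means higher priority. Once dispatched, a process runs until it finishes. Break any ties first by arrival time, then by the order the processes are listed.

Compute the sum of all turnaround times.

Gantt: | T1 0-2 | T2 2-4 | idle 4-5 | T3 5-10 | T4 10-17 | T5 17-19 |
Completion: T1=2  T2=4  T3=10  T4=17  T5=19
Turnaround (C−A): T1=2  T2=4  T3=5  T4=12  T5=8
Turnaround = completion − arrival: T1=2, T2=4, T3=5, T4=12, T5=8
Total turnaround = 2 + 4 + 5 + 12 + 8 = 31

31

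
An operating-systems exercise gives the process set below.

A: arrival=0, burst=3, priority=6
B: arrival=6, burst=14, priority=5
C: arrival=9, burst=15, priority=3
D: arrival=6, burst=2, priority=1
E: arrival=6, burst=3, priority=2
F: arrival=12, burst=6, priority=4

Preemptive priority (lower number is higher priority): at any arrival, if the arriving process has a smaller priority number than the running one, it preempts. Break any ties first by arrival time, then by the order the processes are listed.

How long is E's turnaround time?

Timeline: | A 0-3 | idle 3-6 | D 6-8 | E 8-11 | C 11-26 | F 26-32 | B 32-46 |
Completion: A=3  B=46  C=26  D=8  E=11  F=32
Turnaround (C−A): A=3  B=40  C=17  D=2  E=5  F=20
Turnaround(E) = completion − arrival = 11 − 6 = 5

5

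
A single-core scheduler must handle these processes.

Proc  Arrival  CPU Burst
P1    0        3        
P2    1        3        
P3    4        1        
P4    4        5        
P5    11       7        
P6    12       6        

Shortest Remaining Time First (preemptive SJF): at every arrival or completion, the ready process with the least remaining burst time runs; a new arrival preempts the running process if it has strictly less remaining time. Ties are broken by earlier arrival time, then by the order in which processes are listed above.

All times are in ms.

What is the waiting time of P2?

3

Schedule: | P1 0-3 | P2 3-4 | P3 4-5 | P2 5-7 | P4 7-12 | P6 12-18 | P5 18-25 |
Completion: P1=3  P2=7  P3=5  P4=12  P5=25  P6=18
Turnaround (C−A): P1=3  P2=6  P3=1  P4=8  P5=14  P6=6
Waiting(P2) = turnaround − burst = 6 − 3 = 3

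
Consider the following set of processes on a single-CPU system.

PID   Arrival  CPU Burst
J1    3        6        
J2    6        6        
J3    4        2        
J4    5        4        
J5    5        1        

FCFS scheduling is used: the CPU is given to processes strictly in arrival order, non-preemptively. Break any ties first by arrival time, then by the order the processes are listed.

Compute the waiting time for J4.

6

Schedule: | idle 0-3 | J1 3-9 | J3 9-11 | J4 11-15 | J5 15-16 | J2 16-22 |
Completion: J1=9  J2=22  J3=11  J4=15  J5=16
Turnaround (C−A): J1=6  J2=16  J3=7  J4=10  J5=11
Waiting(J4) = turnaround − burst = 10 − 4 = 6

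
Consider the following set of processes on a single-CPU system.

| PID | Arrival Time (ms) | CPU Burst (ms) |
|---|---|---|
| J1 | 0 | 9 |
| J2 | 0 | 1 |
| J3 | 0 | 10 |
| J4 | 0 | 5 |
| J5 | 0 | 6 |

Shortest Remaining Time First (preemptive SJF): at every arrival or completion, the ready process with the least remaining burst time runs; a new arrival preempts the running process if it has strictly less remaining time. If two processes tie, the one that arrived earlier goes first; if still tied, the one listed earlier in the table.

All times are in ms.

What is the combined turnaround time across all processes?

Timeline: | J2 0-1 | J4 1-6 | J5 6-12 | J1 12-21 | J3 21-31 |
Completion: J1=21  J2=1  J3=31  J4=6  J5=12
Turnaround (C−A): J1=21  J2=1  J3=31  J4=6  J5=12
Turnaround = completion − arrival: J1=21, J2=1, J3=31, J4=6, J5=12
Total turnaround = 21 + 1 + 31 + 6 + 12 = 71

71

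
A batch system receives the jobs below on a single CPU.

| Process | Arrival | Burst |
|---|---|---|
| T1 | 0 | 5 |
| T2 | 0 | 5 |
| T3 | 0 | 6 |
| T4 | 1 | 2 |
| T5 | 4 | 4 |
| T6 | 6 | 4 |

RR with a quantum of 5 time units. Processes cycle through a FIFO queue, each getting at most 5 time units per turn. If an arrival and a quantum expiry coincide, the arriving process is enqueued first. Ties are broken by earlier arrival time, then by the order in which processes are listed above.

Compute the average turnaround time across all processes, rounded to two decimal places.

Schedule: | T1 0-5 | T2 5-10 | T3 10-15 | T4 15-17 | T5 17-21 | T6 21-25 | T3 25-26 |
Completion: T1=5  T2=10  T3=26  T4=17  T5=21  T6=25
Turnaround (C−A): T1=5  T2=10  T3=26  T4=16  T5=17  T6=19
Turnaround times: T1=5, T2=10, T3=26, T4=16, T5=17, T6=19
Average turnaround = (5+10+26+16+17+19) / 6 = 93/6 = 15.50

15.50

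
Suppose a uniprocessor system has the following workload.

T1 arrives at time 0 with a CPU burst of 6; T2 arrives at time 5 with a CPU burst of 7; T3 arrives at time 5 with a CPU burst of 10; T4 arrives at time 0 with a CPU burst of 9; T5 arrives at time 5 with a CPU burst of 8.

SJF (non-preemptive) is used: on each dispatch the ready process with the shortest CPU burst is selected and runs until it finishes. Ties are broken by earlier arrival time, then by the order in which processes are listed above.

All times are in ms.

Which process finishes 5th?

Gantt: | T1 0-6 | T2 6-13 | T5 13-21 | T4 21-30 | T3 30-40 |
Completion: T1=6  T2=13  T3=40  T4=30  T5=21
Turnaround (C−A): T1=6  T2=8  T3=35  T4=30  T5=16
Finish order: T1 → T2 → T5 → T4 → T3

T3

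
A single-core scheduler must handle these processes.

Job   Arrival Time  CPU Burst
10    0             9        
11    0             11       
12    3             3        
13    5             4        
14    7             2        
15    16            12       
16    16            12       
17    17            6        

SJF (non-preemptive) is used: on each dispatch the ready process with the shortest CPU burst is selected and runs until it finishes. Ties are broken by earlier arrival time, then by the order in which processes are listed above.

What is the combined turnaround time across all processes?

153

Timeline: | 10 0-9 | 14 9-11 | 12 11-14 | 13 14-18 | 17 18-24 | 11 24-35 | 15 35-47 | 16 47-59 |
Completion: 10=9  11=35  12=14  13=18  14=11  15=47  16=59  17=24
Turnaround = completion − arrival: 10=9, 11=35, 12=11, 13=13, 14=4, 15=31, 16=43, 17=7
Total turnaround = 9 + 35 + 11 + 13 + 4 + 31 + 43 + 7 = 153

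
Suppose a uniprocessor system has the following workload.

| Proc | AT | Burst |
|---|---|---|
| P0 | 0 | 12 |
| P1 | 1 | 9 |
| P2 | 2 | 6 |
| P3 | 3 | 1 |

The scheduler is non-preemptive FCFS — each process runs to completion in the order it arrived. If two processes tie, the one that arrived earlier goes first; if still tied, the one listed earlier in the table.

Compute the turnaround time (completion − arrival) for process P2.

Timeline: | P0 0-12 | P1 12-21 | P2 21-27 | P3 27-28 |
Completion: P0=12  P1=21  P2=27  P3=28
Turnaround(P2) = completion − arrival = 27 − 2 = 25

25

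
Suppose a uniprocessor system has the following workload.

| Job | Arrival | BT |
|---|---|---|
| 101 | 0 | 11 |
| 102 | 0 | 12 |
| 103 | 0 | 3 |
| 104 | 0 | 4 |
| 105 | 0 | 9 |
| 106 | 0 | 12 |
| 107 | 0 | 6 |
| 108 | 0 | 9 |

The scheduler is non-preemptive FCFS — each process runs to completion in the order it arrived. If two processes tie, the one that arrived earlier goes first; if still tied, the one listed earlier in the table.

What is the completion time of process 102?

Timeline: | 101 0-11 | 102 11-23 | 103 23-26 | 104 26-30 | 105 30-39 | 106 39-51 | 107 51-57 | 108 57-66 |
Completion: 101=11  102=23  103=26  104=30  105=39  106=51  107=57  108=66

23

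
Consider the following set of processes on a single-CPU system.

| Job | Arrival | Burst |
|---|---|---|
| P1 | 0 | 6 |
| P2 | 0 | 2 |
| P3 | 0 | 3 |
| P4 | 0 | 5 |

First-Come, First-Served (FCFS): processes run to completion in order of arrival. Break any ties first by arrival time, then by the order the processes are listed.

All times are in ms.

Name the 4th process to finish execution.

Gantt: | P1 0-6 | P2 6-8 | P3 8-11 | P4 11-16 |
Completion: P1=6  P2=8  P3=11  P4=16
Turnaround (C−A): P1=6  P2=8  P3=11  P4=16
Finish order: P1 → P2 → P3 → P4

P4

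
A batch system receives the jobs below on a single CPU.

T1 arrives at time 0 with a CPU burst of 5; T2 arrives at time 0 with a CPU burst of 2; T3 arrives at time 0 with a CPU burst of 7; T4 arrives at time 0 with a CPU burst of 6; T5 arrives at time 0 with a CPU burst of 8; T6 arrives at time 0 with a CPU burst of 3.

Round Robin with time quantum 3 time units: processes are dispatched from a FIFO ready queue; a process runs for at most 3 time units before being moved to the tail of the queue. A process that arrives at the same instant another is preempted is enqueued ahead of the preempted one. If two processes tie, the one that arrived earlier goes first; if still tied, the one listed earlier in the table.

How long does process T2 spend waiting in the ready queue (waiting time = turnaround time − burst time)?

Timeline: | T1 0-3 | T2 3-5 | T3 5-8 | T4 8-11 | T5 11-14 | T6 14-17 | T1 17-19 | T3 19-22 | T4 22-25 | T5 25-28 | T3 28-29 | T5 29-31 |
Completion: T1=19  T2=5  T3=29  T4=25  T5=31  T6=17
Turnaround (C−A): T1=19  T2=5  T3=29  T4=25  T5=31  T6=17
Waiting(T2) = turnaround − burst = 5 − 2 = 3

3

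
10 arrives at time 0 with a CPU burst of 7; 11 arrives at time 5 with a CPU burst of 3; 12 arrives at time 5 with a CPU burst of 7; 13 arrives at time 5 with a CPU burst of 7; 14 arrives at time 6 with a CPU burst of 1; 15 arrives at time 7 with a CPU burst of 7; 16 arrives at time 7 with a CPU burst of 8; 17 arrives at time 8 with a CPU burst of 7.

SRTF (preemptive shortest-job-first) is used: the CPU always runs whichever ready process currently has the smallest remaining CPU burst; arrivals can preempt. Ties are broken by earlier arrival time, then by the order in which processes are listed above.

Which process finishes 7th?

Schedule: | 10 0-7 | 14 7-8 | 11 8-11 | 12 11-18 | 13 18-25 | 15 25-32 | 17 32-39 | 16 39-47 |
Completion: 10=7  11=11  12=18  13=25  14=8  15=32  16=47  17=39
Turnaround (C−A): 10=7  11=6  12=13  13=20  14=2  15=25  16=40  17=31
Finish order: 10 → 14 → 11 → 12 → 13 → 15 → 17 → 16

17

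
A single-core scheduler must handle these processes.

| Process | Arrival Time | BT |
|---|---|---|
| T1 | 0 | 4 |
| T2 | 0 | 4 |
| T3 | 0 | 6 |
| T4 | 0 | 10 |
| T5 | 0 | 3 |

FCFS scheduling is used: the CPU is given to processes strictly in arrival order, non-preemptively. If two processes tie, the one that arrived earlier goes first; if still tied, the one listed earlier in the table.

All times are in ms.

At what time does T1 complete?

4

Gantt: | T1 0-4 | T2 4-8 | T3 8-14 | T4 14-24 | T5 24-27 |
Completion: T1=4  T2=8  T3=14  T4=24  T5=27
Turnaround (C−A): T1=4  T2=8  T3=14  T4=24  T5=27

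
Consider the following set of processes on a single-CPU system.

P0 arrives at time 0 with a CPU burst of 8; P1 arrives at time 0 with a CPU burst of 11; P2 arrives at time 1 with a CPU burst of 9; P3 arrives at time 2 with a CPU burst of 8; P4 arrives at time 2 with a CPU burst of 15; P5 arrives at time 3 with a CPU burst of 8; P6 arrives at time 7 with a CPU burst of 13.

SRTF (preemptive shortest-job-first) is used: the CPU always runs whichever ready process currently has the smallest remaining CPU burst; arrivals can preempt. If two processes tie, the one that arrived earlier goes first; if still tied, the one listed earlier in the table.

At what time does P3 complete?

16

Schedule: | P0 0-8 | P3 8-16 | P5 16-24 | P2 24-33 | P1 33-44 | P6 44-57 | P4 57-72 |
Completion: P0=8  P1=44  P2=33  P3=16  P4=72  P5=24  P6=57
Turnaround (C−A): P0=8  P1=44  P2=32  P3=14  P4=70  P5=21  P6=50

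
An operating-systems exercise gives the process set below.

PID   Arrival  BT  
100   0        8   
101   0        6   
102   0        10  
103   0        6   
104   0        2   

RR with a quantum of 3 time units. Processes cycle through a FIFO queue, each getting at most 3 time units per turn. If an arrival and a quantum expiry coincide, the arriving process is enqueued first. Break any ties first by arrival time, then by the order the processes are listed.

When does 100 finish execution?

28

Schedule: | 100 0-3 | 101 3-6 | 102 6-9 | 103 9-12 | 104 12-14 | 100 14-17 | 101 17-20 | 102 20-23 | 103 23-26 | 100 26-28 | 102 28-32 |
Completion: 100=28  101=20  102=32  103=26  104=14
Turnaround (C−A): 100=28  101=20  102=32  103=26  104=14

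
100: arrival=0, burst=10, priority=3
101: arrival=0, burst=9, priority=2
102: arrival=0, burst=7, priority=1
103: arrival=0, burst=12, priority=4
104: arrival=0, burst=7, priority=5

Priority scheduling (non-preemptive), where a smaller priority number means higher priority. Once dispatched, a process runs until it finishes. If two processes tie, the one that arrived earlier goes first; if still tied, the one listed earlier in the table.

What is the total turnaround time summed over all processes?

132

Schedule: | 102 0-7 | 101 7-16 | 100 16-26 | 103 26-38 | 104 38-45 |
Completion: 100=26  101=16  102=7  103=38  104=45
Turnaround = completion − arrival: 100=26, 101=16, 102=7, 103=38, 104=45
Total turnaround = 26 + 16 + 7 + 38 + 45 = 132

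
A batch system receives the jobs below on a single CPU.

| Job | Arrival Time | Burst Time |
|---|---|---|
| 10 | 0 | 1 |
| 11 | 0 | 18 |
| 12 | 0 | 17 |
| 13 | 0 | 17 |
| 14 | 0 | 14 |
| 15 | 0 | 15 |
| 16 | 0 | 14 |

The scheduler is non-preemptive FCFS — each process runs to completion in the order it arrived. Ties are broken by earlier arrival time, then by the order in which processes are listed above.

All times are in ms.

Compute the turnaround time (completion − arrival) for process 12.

36

Gantt: | 10 0-1 | 11 1-19 | 12 19-36 | 13 36-53 | 14 53-67 | 15 67-82 | 16 82-96 |
Completion: 10=1  11=19  12=36  13=53  14=67  15=82  16=96
Turnaround (C−A): 10=1  11=19  12=36  13=53  14=67  15=82  16=96
Turnaround(12) = completion − arrival = 36 − 0 = 36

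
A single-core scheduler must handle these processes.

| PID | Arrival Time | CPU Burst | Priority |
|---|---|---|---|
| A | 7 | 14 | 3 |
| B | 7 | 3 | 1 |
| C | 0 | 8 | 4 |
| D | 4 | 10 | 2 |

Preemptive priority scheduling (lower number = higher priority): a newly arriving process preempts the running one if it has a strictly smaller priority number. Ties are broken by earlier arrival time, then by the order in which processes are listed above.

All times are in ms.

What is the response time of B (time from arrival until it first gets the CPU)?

Timeline: | C 0-4 | D 4-7 | B 7-10 | D 10-17 | A 17-31 | C 31-35 |
Completion: A=31  B=10  C=35  D=17
Turnaround (C−A): A=24  B=3  C=35  D=13
Response(B) = first start − arrival = 7 − 7 = 0

0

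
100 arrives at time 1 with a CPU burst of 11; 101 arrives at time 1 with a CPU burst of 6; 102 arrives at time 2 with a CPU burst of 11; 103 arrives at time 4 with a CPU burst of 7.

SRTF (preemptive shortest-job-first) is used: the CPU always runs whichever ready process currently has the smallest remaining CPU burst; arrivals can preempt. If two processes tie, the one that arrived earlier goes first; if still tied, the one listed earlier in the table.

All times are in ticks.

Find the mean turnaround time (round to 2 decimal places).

Schedule: | idle 0-1 | 101 1-7 | 103 7-14 | 100 14-25 | 102 25-36 |
Completion: 100=25  101=7  102=36  103=14
Turnaround times: 100=24, 101=6, 102=34, 103=10
Average turnaround = (24+6+34+10) / 4 = 74/4 = 18.50

18.50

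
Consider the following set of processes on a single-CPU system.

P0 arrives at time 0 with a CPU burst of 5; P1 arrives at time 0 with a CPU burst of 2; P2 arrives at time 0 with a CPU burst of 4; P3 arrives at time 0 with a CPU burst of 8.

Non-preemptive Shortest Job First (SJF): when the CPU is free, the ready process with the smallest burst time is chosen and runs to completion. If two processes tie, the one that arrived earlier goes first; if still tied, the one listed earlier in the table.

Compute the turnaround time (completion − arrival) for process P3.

Gantt: | P1 0-2 | P2 2-6 | P0 6-11 | P3 11-19 |
Completion: P0=11  P1=2  P2=6  P3=19
Turnaround (C−A): P0=11  P1=2  P2=6  P3=19
Turnaround(P3) = completion − arrival = 19 − 0 = 19

19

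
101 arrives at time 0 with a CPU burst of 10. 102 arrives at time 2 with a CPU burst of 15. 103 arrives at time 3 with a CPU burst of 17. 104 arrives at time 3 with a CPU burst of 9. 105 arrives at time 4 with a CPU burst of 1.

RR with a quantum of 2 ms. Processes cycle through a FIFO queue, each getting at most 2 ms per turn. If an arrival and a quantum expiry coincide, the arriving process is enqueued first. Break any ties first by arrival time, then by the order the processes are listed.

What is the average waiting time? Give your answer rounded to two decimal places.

Timeline: | 101 0-2 | 102 2-4 | 101 4-6 | 103 6-8 | 104 8-10 | 105 10-11 | 102 11-13 | 101 13-15 | 103 15-17 | 104 17-19 | 102 19-21 | 101 21-23 | 103 23-25 | 104 25-27 | 102 27-29 | 101 29-31 | 103 31-33 | 104 33-35 | 102 35-37 | 103 37-39 | 104 39-40 | 102 40-42 | 103 42-44 | 102 44-46 | 103 46-48 | 102 48-49 | 103 49-52 |
Completion: 101=31  102=49  103=52  104=40  105=11
Turnaround (C−A): 101=31  102=47  103=49  104=37  105=7
Waiting times: 101=21, 102=32, 103=32, 104=28, 105=6
Average waiting = (21+32+32+28+6) / 5 = 119/5 = 23.80

23.80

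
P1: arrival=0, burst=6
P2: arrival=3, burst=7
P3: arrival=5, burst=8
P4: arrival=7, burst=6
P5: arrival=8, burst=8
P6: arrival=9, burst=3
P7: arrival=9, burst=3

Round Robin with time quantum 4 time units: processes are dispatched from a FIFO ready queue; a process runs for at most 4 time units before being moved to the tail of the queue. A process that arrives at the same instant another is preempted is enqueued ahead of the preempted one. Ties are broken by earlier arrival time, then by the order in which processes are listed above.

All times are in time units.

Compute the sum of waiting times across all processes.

125

Schedule: | P1 0-4 | P2 4-8 | P1 8-10 | P3 10-14 | P4 14-18 | P5 18-22 | P2 22-25 | P6 25-28 | P7 28-31 | P3 31-35 | P4 35-37 | P5 37-41 |
Completion: P1=10  P2=25  P3=35  P4=37  P5=41  P6=28  P7=31
Turnaround (C−A): P1=10  P2=22  P3=30  P4=30  P5=33  P6=19  P7=22
Waiting = turnaround − burst: P1=4, P2=15, P3=22, P4=24, P5=25, P6=16, P7=19
Total waiting = 4 + 15 + 22 + 24 + 25 + 16 + 19 = 125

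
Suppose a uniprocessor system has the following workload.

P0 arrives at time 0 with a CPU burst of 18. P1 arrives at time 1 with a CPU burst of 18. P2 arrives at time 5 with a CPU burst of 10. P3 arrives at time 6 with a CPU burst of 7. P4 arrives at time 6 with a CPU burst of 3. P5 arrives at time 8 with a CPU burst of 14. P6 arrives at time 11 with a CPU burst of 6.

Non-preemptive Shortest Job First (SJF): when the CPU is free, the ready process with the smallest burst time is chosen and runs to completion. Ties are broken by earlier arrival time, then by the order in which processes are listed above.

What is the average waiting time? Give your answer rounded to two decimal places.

23.57

Timeline: | P0 0-18 | P4 18-21 | P6 21-27 | P3 27-34 | P2 34-44 | P5 44-58 | P1 58-76 |
Completion: P0=18  P1=76  P2=44  P3=34  P4=21  P5=58  P6=27
Turnaround (C−A): P0=18  P1=75  P2=39  P3=28  P4=15  P5=50  P6=16
Waiting times: P0=0, P1=57, P2=29, P3=21, P4=12, P5=36, P6=10
Average waiting = (0+57+29+21+12+36+10) / 7 = 165/7 = 23.57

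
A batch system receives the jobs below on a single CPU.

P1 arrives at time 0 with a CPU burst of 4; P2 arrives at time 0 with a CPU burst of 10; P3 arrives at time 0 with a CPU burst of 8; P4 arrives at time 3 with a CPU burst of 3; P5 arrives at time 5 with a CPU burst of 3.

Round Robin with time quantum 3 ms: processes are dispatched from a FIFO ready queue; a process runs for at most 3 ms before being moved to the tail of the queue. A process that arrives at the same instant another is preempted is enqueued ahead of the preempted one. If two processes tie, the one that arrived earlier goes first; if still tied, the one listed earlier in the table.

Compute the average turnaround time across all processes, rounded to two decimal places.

17.60

Gantt: | P1 0-3 | P2 3-6 | P3 6-9 | P4 9-12 | P1 12-13 | P5 13-16 | P2 16-19 | P3 19-22 | P2 22-25 | P3 25-27 | P2 27-28 |
Completion: P1=13  P2=28  P3=27  P4=12  P5=16
Turnaround (C−A): P1=13  P2=28  P3=27  P4=9  P5=11
Turnaround times: P1=13, P2=28, P3=27, P4=9, P5=11
Average turnaround = (13+28+27+9+11) / 5 = 88/5 = 17.60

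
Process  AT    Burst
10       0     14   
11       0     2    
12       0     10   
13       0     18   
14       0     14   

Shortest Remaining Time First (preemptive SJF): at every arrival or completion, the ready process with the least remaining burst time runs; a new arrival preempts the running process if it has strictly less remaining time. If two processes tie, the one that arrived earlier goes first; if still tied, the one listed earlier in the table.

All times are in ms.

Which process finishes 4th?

14

Timeline: | 11 0-2 | 12 2-12 | 10 12-26 | 14 26-40 | 13 40-58 |
Completion: 10=26  11=2  12=12  13=58  14=40
Finish order: 11 → 12 → 10 → 14 → 13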